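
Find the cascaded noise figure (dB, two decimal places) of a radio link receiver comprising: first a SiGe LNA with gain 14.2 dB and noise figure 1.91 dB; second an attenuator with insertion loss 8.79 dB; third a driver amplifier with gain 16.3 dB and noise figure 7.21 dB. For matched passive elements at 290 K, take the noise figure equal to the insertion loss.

Convert to linear (a loss of L dB is a gain of −L dB): F_i = 10^(NF_i/10), G_i = 10^(G_i,dB/10)
  Stage 1: F_1 = 10^(1.91/10) = 1.552, G_1 = 10^(14.2/10) = 26.30
  Stage 2: F_2 = 10^(8.79/10) = 7.568, G_2 = 10^(−8.79/10) = 0.1321
  Stage 3: F_3 = 10^(7.21/10) = 5.260, G_3 = 10^(16.3/10) = 42.66
Friis cascade:
  F = 1.552 + (7.568 − 1)/26.30 + (5.260 − 1)/3.475 = 3.028
NF = 10 log₁₀(3.028) = 4.81 dB

4.81 dB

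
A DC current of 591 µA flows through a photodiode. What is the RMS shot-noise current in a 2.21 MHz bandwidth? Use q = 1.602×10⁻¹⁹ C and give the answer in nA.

20.5 nA

I_n = √(2qI·B)
2qI·B = 2 × 1.602×10⁻¹⁹ × 5.91×10⁻⁴ × 2.21×10⁶ = 4.18×10⁻¹⁶ A²
I_n = √(4.18×10⁻¹⁶) = 2.05×10⁻⁸ A = 20.5 nA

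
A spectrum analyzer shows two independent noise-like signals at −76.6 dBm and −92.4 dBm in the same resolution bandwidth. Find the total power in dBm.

Convert to linear, add, convert back:
P₁ = 2.19×10⁻¹¹ W, P₂ = 5.75×10⁻¹³ W
P_tot = 2.25×10⁻¹¹ W → 10 log₁₀(P_tot / 10⁻³) = −76.5 dBm

−76.5 dBm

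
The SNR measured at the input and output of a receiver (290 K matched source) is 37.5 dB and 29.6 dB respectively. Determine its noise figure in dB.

NF (dB) = SNR_in(dB) − SNR_out(dB) when the source is at T₀
NF = 37.5 − 29.6 = 7.9 dB

7.9 dB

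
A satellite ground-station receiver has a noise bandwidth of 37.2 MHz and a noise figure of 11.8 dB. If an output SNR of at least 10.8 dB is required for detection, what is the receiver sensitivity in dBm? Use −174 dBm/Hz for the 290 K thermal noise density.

−75.7 dBm

Sensitivity = −174 + 10 log₁₀(B) + NF + SNR_min
= −174 + 75.71 + 11.8 + 10.8
= −75.69 dBm → −75.7 dBm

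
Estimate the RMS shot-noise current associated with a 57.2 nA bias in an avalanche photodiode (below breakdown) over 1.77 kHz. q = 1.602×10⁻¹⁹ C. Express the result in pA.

I_n = √(2qI·B)
2qI·B = 2 × 1.602×10⁻¹⁹ × 5.72×10⁻⁸ × 1.77×10³ = 3.24×10⁻²³ A²
I_n = √(3.24×10⁻²³) = 5.70×10⁻¹² A = 5.70 pA

5.70 pA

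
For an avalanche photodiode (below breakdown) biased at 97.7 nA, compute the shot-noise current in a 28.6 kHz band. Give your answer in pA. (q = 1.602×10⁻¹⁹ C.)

I_n = √(2qI·B)
2qI·B = 2 × 1.602×10⁻¹⁹ × 9.77×10⁻⁸ × 2.86×10⁴ = 8.95×10⁻²² A²
I_n = √(8.95×10⁻²²) = 2.99×10⁻¹¹ A = 29.9 pA

29.9 pA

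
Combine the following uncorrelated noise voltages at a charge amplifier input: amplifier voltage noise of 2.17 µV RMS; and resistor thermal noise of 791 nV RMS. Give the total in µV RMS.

Uncorrelated sources add in power (mean-square): V_tot = √(ΣV_i²)
V_tot = √[(2.17×10⁻⁶)² + (7.91×10⁻⁷)²] = 2.31×10⁻⁶ V = 2.31 µV

2.31 µV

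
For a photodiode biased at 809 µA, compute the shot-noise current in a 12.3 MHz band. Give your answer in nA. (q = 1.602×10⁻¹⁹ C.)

56.5 nA

I_n = √(2qI·B)
2qI·B = 2 × 1.602×10⁻¹⁹ × 8.09×10⁻⁴ × 1.23×10⁷ = 3.19×10⁻¹⁵ A²
I_n = √(3.19×10⁻¹⁵) = 5.65×10⁻⁸ A = 56.5 nA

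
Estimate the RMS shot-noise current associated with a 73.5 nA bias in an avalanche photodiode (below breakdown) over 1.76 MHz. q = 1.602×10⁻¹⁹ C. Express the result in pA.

I_n = √(2qI·B)
2qI·B = 2 × 1.602×10⁻¹⁹ × 7.35×10⁻⁸ × 1.76×10⁶ = 4.14×10⁻²⁰ A²
I_n = √(4.14×10⁻²⁰) = 2.04×10⁻¹⁰ A = 204 pA

204 pA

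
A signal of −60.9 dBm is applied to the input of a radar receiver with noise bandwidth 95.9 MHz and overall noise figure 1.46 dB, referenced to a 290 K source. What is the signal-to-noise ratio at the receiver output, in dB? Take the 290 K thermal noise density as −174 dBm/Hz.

31.8 dB

Noise floor: N = −174 + 10 log₁₀(B) + NF
10 log₁₀(9.59×10⁷) = 79.82 dB
N = −174 + 79.82 + 1.46 = −92.72 dBm
SNR = P_sig − N = −60.9 − (−92.72) = 31.82 dB → 31.8 dB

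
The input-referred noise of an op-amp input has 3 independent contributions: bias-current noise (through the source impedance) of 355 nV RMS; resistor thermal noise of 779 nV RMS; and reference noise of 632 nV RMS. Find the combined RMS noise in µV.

Uncorrelated sources add in power (mean-square): V_tot = √(ΣV_i²)
V_tot = √[(3.55×10⁻⁷)² + (7.79×10⁻⁷)² + (6.32×10⁻⁷)²] = 1.06×10⁻⁶ V = 1.06 µV

1.06 µV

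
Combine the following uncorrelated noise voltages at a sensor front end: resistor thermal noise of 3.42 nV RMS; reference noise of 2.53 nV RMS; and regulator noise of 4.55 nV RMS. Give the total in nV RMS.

Uncorrelated sources add in power (mean-square): V_tot = √(ΣV_i²)
V_tot = √[(3.42×10⁻⁹)² + (2.53×10⁻⁹)² + (4.55×10⁻⁹)²] = 6.23×10⁻⁹ V = 6.23 nV

6.23 nV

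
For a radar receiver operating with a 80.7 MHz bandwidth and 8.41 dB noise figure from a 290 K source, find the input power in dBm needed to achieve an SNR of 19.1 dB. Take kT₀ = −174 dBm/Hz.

−67.4 dBm

Sensitivity = −174 + 10 log₁₀(B) + NF + SNR_min
= −174 + 79.07 + 8.41 + 19.1
= −67.42 dBm → −67.4 dBm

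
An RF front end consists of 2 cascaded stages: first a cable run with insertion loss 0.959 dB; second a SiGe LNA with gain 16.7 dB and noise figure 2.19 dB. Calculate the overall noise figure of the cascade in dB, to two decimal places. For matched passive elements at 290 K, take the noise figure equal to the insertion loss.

Convert to linear (a loss of L dB is a gain of −L dB): F_i = 10^(NF_i/10), G_i = 10^(G_i,dB/10)
  Stage 1: F_1 = 10^(0.959/10) = 1.247, G_1 = 10^(−0.959/10) = 0.8019
  Stage 2: F_2 = 10^(2.19/10) = 1.656, G_2 = 10^(16.7/10) = 46.77
Friis cascade:
  F = 1.247 + (1.656 − 1)/0.8019 = 2.065
NF = 10 log₁₀(2.065) = 3.15 dB

3.15 dB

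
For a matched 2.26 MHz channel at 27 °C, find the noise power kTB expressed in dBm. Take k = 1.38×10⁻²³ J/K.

T = 27 °C + 273.15 = 300.15 K
P_n = kTB = 1.38×10⁻²³ × 300.15 × 2.26×10⁶ = 9.36×10⁻¹⁵ W
In dBm: 10 log₁₀(9.36×10⁻¹⁵ / 10⁻³) = −110.3 dBm

−110.3 dBm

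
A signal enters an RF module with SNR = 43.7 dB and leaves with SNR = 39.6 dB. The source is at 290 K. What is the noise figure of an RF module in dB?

4.1 dB

NF (dB) = SNR_in(dB) − SNR_out(dB) when the source is at T₀
NF = 43.7 − 39.6 = 4.1 dB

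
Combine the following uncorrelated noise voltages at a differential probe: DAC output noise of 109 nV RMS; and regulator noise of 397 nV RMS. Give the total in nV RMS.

Uncorrelated sources add in power (mean-square): V_tot = √(ΣV_i²)
V_tot = √[(1.09×10⁻⁷)² + (3.97×10⁻⁷)²] = 4.12×10⁻⁷ V = 412 nV

412 nV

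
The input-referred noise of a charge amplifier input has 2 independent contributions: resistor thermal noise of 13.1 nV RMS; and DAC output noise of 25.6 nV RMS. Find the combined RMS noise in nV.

28.8 nV

Uncorrelated sources add in power (mean-square): V_tot = √(ΣV_i²)
V_tot = √[(1.31×10⁻⁸)² + (2.56×10⁻⁸)²] = 2.88×10⁻⁸ V = 28.8 nV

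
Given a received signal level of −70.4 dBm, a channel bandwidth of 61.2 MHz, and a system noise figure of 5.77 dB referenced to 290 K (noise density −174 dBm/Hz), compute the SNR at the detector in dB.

20.0 dB

Noise floor: N = −174 + 10 log₁₀(B) + NF
10 log₁₀(6.12×10⁷) = 77.87 dB
N = −174 + 77.87 + 5.77 = −90.36 dBm
SNR = P_sig − N = −70.4 − (−90.36) = 19.96 dB → 20.0 dB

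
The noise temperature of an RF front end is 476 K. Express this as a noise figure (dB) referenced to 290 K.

F = 1 + T_e/T₀ = 1 + 476/290 = 2.64138
NF = 10 log₁₀(2.64138) = 4.22 dB

4.22 dB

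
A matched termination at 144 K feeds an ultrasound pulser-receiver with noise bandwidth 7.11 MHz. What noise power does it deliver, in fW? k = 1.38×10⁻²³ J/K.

14.1 fW

P_n = kTB = 1.38×10⁻²³ × 144 × 7.11×10⁶ = 1.41×10⁻¹⁴ W = 14.1 fW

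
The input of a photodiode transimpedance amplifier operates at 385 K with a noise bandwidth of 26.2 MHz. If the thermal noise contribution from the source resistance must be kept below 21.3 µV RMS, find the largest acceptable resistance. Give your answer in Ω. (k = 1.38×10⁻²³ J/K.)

Johnson–Nyquist: V_n = √(4kTRB) ⇒ R = V_n² / (4kTB)
4kTB = 4 × 1.38×10⁻²³ × 385 × 2.62×10⁷ = 5.57×10⁻¹³
R = (2.13×10⁻⁵)² / 5.57×10⁻¹³ = 8.15×10² Ω = 815 Ω

815 Ω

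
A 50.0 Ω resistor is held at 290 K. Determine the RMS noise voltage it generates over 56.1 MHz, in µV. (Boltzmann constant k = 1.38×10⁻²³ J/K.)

6.70 µV

V_n = √(4kTRB)
4kTRB = 4 × 1.38×10⁻²³ × 290 × 5.00×10¹ × 5.61×10⁷ = 4.49×10⁻¹¹ V²
V_n = √(4.49×10⁻¹¹) = 6.70×10⁻⁶ V = 6.70 µV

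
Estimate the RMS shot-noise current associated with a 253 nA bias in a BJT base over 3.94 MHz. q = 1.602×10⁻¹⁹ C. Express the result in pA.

565 pA

I_n = √(2qI·B)
2qI·B = 2 × 1.602×10⁻¹⁹ × 2.53×10⁻⁷ × 3.94×10⁶ = 3.19×10⁻¹⁹ A²
I_n = √(3.19×10⁻¹⁹) = 5.65×10⁻¹⁰ A = 565 pA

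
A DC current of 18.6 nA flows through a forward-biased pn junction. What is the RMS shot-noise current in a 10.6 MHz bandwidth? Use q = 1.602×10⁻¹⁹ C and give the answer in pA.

I_n = √(2qI·B)
2qI·B = 2 × 1.602×10⁻¹⁹ × 1.86×10⁻⁸ × 1.06×10⁷ = 6.32×10⁻²⁰ A²
I_n = √(6.32×10⁻²⁰) = 2.51×10⁻¹⁰ A = 251 pA

251 pA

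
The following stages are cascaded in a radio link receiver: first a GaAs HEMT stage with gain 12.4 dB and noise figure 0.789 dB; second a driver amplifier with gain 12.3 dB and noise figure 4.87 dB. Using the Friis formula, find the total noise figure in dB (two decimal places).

Convert to linear (a loss of L dB is a gain of −L dB): F_i = 10^(NF_i/10), G_i = 10^(G_i,dB/10)
  Stage 1: F_1 = 10^(0.789/10) = 1.199, G_1 = 10^(12.4/10) = 17.38
  Stage 2: F_2 = 10^(4.87/10) = 3.069, G_2 = 10^(12.3/10) = 16.98
Friis cascade:
  F = 1.199 + (3.069 − 1)/17.38 = 1.318
NF = 10 log₁₀(1.318) = 1.20 dB

1.20 dB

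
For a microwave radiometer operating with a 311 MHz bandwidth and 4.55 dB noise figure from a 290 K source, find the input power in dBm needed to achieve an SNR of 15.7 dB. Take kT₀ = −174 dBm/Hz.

−68.8 dBm

Sensitivity = −174 + 10 log₁₀(B) + NF + SNR_min
= −174 + 84.93 + 4.55 + 15.7
= −68.82 dBm → −68.8 dBm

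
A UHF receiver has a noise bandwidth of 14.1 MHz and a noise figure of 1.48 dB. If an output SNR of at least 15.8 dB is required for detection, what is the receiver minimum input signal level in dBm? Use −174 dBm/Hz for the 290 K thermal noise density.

Sensitivity = −174 + 10 log₁₀(B) + NF + SNR_min
= −174 + 71.49 + 1.48 + 15.8
= −85.23 dBm → −85.2 dBm

−85.2 dBm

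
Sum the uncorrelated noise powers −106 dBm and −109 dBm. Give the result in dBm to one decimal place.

−104.2 dBm

Convert to linear, add, convert back:
P₁ = 2.51×10⁻¹⁴ W, P₂ = 1.26×10⁻¹⁴ W
P_tot = 3.77×10⁻¹⁴ W → 10 log₁₀(P_tot / 10⁻³) = −104.2 dBm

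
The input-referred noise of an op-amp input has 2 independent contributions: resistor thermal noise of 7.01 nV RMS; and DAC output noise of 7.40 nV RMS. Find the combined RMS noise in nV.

Uncorrelated sources add in power (mean-square): V_tot = √(ΣV_i²)
V_tot = √[(7.01×10⁻⁹)² + (7.40×10⁻⁹)²] = 1.02×10⁻⁸ V = 10.2 nV

10.2 nV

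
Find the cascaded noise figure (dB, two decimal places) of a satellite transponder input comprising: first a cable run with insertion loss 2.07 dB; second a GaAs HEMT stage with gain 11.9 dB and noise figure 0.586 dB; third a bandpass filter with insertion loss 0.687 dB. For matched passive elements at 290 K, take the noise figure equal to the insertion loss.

Convert to linear (a loss of L dB is a gain of −L dB): F_i = 10^(NF_i/10), G_i = 10^(G_i,dB/10)
  Stage 1: F_1 = 10^(2.07/10) = 1.611, G_1 = 10^(−2.07/10) = 0.6209
  Stage 2: F_2 = 10^(0.586/10) = 1.144, G_2 = 10^(11.9/10) = 15.49
  Stage 3: F_3 = 10^(0.687/10) = 1.171, G_3 = 10^(−0.687/10) = 0.8537
Friis cascade:
  F = 1.611 + (1.144 − 1)/0.6209 + (1.171 − 1)/9.616 = 1.861
NF = 10 log₁₀(1.861) = 2.70 dB

2.70 dB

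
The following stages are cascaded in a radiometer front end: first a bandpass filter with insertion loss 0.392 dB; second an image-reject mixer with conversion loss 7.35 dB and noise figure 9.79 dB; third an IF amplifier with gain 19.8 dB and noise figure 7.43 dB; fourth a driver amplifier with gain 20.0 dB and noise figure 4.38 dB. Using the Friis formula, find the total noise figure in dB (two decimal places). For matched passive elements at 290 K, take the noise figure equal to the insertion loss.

15.74 dB

Convert to linear (a loss of L dB is a gain of −L dB): F_i = 10^(NF_i/10), G_i = 10^(G_i,dB/10)
  Stage 1: F_1 = 10^(0.392/10) = 1.094, G_1 = 10^(−0.392/10) = 0.9137
  Stage 2: F_2 = 10^(9.79/10) = 9.528, G_2 = 10^(−7.35/10) = 0.1841
  Stage 3: F_3 = 10^(7.43/10) = 5.534, G_3 = 10^(19.8/10) = 95.50
  Stage 4: F_4 = 10^(4.38/10) = 2.742, G_4 = 10^(20.0/10) = 100.0
Friis cascade:
  F = 1.094 + (9.528 − 1)/0.9137 + (5.534 − 1)/0.1682 + (2.742 − 1)/16.06 = 37.49
NF = 10 log₁₀(37.49) = 15.74 dB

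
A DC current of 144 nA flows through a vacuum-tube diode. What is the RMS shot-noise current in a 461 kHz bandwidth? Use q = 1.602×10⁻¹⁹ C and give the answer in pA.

146 pA

I_n = √(2qI·B)
2qI·B = 2 × 1.602×10⁻¹⁹ × 1.44×10⁻⁷ × 4.61×10⁵ = 2.13×10⁻²⁰ A²
I_n = √(2.13×10⁻²⁰) = 1.46×10⁻¹⁰ A = 146 pA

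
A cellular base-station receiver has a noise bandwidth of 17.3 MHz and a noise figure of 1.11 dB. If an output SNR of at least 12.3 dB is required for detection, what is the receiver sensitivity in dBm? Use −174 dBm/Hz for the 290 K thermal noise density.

−88.2 dBm

Sensitivity = −174 + 10 log₁₀(B) + NF + SNR_min
= −174 + 72.38 + 1.11 + 12.3
= −88.21 dBm → −88.2 dBm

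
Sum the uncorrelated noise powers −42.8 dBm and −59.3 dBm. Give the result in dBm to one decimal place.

−42.7 dBm

Convert to linear, add, convert back:
P₁ = 5.25×10⁻⁸ W, P₂ = 1.17×10⁻⁹ W
P_tot = 5.37×10⁻⁸ W → 10 log₁₀(P_tot / 10⁻³) = −42.7 dBm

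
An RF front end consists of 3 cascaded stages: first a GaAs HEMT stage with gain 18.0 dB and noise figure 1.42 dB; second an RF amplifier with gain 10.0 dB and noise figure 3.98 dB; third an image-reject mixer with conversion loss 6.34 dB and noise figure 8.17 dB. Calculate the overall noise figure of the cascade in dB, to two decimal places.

1.52 dB

Convert to linear (a loss of L dB is a gain of −L dB): F_i = 10^(NF_i/10), G_i = 10^(G_i,dB/10)
  Stage 1: F_1 = 10^(1.42/10) = 1.387, G_1 = 10^(18.0/10) = 63.10
  Stage 2: F_2 = 10^(3.98/10) = 2.500, G_2 = 10^(10.0/10) = 10.00
  Stage 3: F_3 = 10^(8.17/10) = 6.561, G_3 = 10^(−6.34/10) = 0.2323
Friis cascade:
  F = 1.387 + (2.500 − 1)/63.10 + (6.561 − 1)/631.0 = 1.419
NF = 10 log₁₀(1.419) = 1.52 dB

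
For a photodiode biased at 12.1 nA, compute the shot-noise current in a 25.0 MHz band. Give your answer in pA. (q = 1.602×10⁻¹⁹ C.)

I_n = √(2qI·B)
2qI·B = 2 × 1.602×10⁻¹⁹ × 1.21×10⁻⁸ × 2.50×10⁷ = 9.69×10⁻²⁰ A²
I_n = √(9.69×10⁻²⁰) = 3.11×10⁻¹⁰ A = 311 pA

311 pA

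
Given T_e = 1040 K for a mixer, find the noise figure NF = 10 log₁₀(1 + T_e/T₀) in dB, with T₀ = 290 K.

6.61 dB

F = 1 + T_e/T₀ = 1 + 1040/290 = 4.58621
NF = 10 log₁₀(4.58621) = 6.61 dB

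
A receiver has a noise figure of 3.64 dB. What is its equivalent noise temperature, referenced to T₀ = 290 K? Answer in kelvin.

F = 10^(3.64/10) = 2.31206
T_e = (F − 1)·T₀ = (2.31206 − 1) × 290 = 380 K

380 K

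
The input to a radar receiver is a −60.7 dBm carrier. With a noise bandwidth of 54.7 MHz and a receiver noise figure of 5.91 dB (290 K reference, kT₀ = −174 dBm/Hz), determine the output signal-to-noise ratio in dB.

30.0 dB

Noise floor: N = −174 + 10 log₁₀(B) + NF
10 log₁₀(5.47×10⁷) = 77.38 dB
N = −174 + 77.38 + 5.91 = −90.71 dBm
SNR = P_sig − N = −60.7 − (−90.71) = 30.01 dB → 30.0 dB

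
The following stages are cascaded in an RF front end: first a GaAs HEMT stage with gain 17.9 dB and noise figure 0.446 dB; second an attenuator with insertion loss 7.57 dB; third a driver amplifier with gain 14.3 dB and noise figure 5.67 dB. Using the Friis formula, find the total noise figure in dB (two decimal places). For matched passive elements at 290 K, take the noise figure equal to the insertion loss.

Convert to linear (a loss of L dB is a gain of −L dB): F_i = 10^(NF_i/10), G_i = 10^(G_i,dB/10)
  Stage 1: F_1 = 10^(0.446/10) = 1.108, G_1 = 10^(17.9/10) = 61.66
  Stage 2: F_2 = 10^(7.57/10) = 5.715, G_2 = 10^(−7.57/10) = 0.1750
  Stage 3: F_3 = 10^(5.67/10) = 3.690, G_3 = 10^(14.3/10) = 26.92
Friis cascade:
  F = 1.108 + (5.715 − 1)/61.66 + (3.690 − 1)/10.79 = 1.434
NF = 10 log₁₀(1.434) = 1.57 dB

1.57 dB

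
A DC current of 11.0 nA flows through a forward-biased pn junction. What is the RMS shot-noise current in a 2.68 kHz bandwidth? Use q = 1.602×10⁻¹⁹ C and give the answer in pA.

3.07 pA

I_n = √(2qI·B)
2qI·B = 2 × 1.602×10⁻¹⁹ × 1.10×10⁻⁸ × 2.68×10³ = 9.45×10⁻²⁴ A²
I_n = √(9.45×10⁻²⁴) = 3.07×10⁻¹² A = 3.07 pA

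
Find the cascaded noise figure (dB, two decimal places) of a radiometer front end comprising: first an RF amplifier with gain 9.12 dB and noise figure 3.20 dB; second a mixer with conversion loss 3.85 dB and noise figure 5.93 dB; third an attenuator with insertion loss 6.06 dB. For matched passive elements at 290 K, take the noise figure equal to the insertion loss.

5.25 dB

Convert to linear (a loss of L dB is a gain of −L dB): F_i = 10^(NF_i/10), G_i = 10^(G_i,dB/10)
  Stage 1: F_1 = 10^(3.20/10) = 2.089, G_1 = 10^(9.12/10) = 8.166
  Stage 2: F_2 = 10^(5.93/10) = 3.917, G_2 = 10^(−3.85/10) = 0.4121
  Stage 3: F_3 = 10^(6.06/10) = 4.036, G_3 = 10^(−6.06/10) = 0.2477
Friis cascade:
  F = 2.089 + (3.917 − 1)/8.166 + (4.036 − 1)/3.365 = 3.349
NF = 10 log₁₀(3.349) = 5.25 dB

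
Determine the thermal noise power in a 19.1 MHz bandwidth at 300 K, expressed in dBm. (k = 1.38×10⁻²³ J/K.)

P_n = kTB = 1.38×10⁻²³ × 300 × 1.91×10⁷ = 7.91×10⁻¹⁴ W
In dBm: 10 log₁₀(7.91×10⁻¹⁴ / 10⁻³) = −101.0 dBm

−101.0 dBm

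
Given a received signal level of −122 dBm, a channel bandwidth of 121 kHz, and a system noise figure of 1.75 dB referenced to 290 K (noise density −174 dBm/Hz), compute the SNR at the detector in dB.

−0.6 dB

Noise floor: N = −174 + 10 log₁₀(B) + NF
10 log₁₀(1.21×10⁵) = 50.83 dB
N = −174 + 50.83 + 1.75 = −121.42 dBm
SNR = P_sig − N = −122 − (−121.42) = −0.58 dB → −0.6 dB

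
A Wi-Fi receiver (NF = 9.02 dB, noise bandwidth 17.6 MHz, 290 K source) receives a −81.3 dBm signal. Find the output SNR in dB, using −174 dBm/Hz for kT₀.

Noise floor: N = −174 + 10 log₁₀(B) + NF
10 log₁₀(1.76×10⁷) = 72.46 dB
N = −174 + 72.46 + 9.02 = −92.52 dBm
SNR = P_sig − N = −81.3 − (−92.52) = 11.22 dB → 11.2 dB

11.2 dB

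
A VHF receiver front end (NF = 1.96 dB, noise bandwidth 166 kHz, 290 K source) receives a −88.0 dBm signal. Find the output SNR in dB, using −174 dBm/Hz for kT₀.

Noise floor: N = −174 + 10 log₁₀(B) + NF
10 log₁₀(1.66×10⁵) = 52.2 dB
N = −174 + 52.2 + 1.96 = −119.84 dBm
SNR = P_sig − N = −88.0 − (−119.84) = 31.84 dB → 31.8 dB

31.8 dB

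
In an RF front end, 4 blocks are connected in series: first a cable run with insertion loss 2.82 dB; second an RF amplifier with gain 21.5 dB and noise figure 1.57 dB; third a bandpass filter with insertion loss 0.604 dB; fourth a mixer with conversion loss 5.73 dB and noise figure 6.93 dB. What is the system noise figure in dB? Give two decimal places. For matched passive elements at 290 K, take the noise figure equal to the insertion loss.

Convert to linear (a loss of L dB is a gain of −L dB): F_i = 10^(NF_i/10), G_i = 10^(G_i,dB/10)
  Stage 1: F_1 = 10^(2.82/10) = 1.914, G_1 = 10^(−2.82/10) = 0.5224
  Stage 2: F_2 = 10^(1.57/10) = 1.435, G_2 = 10^(21.5/10) = 141.3
  Stage 3: F_3 = 10^(0.604/10) = 1.149, G_3 = 10^(−0.604/10) = 0.8702
  Stage 4: F_4 = 10^(6.93/10) = 4.932, G_4 = 10^(−5.73/10) = 0.2673
Friis cascade:
  F = 1.914 + (1.435 − 1)/0.5224 + (1.149 − 1)/73.79 + (4.932 − 1)/64.21 = 2.811
NF = 10 log₁₀(2.811) = 4.49 dB

4.49 dB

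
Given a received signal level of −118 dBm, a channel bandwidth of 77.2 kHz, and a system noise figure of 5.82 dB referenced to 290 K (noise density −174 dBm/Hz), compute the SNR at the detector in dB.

1.3 dB

Noise floor: N = −174 + 10 log₁₀(B) + NF
10 log₁₀(7.72×10⁴) = 48.88 dB
N = −174 + 48.88 + 5.82 = −119.30 dBm
SNR = P_sig − N = −118 − (−119.30) = 1.30 dB → 1.3 dB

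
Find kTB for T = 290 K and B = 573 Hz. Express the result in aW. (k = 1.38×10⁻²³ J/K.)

2.29 aW

P_n = kTB = 1.38×10⁻²³ × 290 × 5.73×10² = 2.29×10⁻¹⁸ W = 2.29 aW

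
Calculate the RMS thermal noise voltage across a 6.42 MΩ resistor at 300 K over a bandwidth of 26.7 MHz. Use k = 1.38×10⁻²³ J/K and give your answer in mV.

1.68 mV

V_n = √(4kTRB)
4kTRB = 4 × 1.38×10⁻²³ × 300 × 6.42×10⁶ × 2.67×10⁷ = 2.84×10⁻⁶ V²
V_n = √(2.84×10⁻⁶) = 1.68×10⁻³ V = 1.68 mV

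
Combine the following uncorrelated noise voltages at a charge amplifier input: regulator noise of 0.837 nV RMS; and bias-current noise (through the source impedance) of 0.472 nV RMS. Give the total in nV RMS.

Uncorrelated sources add in power (mean-square): V_tot = √(ΣV_i²)
V_tot = √[(8.37×10⁻¹⁰)² + (4.72×10⁻¹⁰)²] = 9.61×10⁻¹⁰ V = 0.961 nV

0.961 nV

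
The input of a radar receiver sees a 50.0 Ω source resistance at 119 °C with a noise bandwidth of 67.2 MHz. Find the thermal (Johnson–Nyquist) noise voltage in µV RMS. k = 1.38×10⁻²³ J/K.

T = 119 °C + 273.15 = 392.15 K
V_n = √(4kTRB)
4kTRB = 4 × 1.38×10⁻²³ × 392.15 × 5.00×10¹ × 6.72×10⁷ = 7.27×10⁻¹¹ V²
V_n = √(7.27×10⁻¹¹) = 8.53×10⁻⁶ V = 8.53 µV

8.53 µV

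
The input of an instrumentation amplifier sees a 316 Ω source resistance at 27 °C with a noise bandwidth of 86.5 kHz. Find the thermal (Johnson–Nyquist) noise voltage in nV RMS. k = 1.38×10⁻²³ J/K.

T = 27 °C + 273.15 = 300.15 K
V_n = √(4kTRB)
4kTRB = 4 × 1.38×10⁻²³ × 300.15 × 3.16×10² × 8.65×10⁴ = 4.53×10⁻¹³ V²
V_n = √(4.53×10⁻¹³) = 6.73×10⁻⁷ V = 673 nV

673 nV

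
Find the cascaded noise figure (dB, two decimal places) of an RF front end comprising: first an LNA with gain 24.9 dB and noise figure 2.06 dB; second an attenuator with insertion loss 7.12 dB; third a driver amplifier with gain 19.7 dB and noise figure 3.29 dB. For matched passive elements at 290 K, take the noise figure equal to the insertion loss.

2.15 dB

Convert to linear (a loss of L dB is a gain of −L dB): F_i = 10^(NF_i/10), G_i = 10^(G_i,dB/10)
  Stage 1: F_1 = 10^(2.06/10) = 1.607, G_1 = 10^(24.9/10) = 309.0
  Stage 2: F_2 = 10^(7.12/10) = 5.152, G_2 = 10^(−7.12/10) = 0.1941
  Stage 3: F_3 = 10^(3.29/10) = 2.133, G_3 = 10^(19.7/10) = 93.33
Friis cascade:
  F = 1.607 + (5.152 − 1)/309.0 + (2.133 − 1)/59.98 = 1.639
NF = 10 log₁₀(1.639) = 2.15 dB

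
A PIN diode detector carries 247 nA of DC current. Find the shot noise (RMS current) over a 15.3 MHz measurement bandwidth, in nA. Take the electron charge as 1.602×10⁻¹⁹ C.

1.10 nA

I_n = √(2qI·B)
2qI·B = 2 × 1.602×10⁻¹⁹ × 2.47×10⁻⁷ × 1.53×10⁷ = 1.21×10⁻¹⁸ A²
I_n = √(1.21×10⁻¹⁸) = 1.10×10⁻⁹ A = 1.10 nA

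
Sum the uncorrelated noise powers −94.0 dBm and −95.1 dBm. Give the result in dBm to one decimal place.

−91.5 dBm

Convert to linear, add, convert back:
P₁ = 3.98×10⁻¹³ W, P₂ = 3.09×10⁻¹³ W
P_tot = 7.07×10⁻¹³ W → 10 log₁₀(P_tot / 10⁻³) = −91.5 dBm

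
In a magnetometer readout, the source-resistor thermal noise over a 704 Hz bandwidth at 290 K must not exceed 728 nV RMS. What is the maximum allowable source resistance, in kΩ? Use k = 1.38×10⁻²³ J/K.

47.0 kΩ

Johnson–Nyquist: V_n = √(4kTRB) ⇒ R = V_n² / (4kTB)
4kTB = 4 × 1.38×10⁻²³ × 290 × 7.04×10² = 1.13×10⁻¹⁷
R = (7.28×10⁻⁷)² / 1.13×10⁻¹⁷ = 4.70×10⁴ Ω = 47.0 kΩ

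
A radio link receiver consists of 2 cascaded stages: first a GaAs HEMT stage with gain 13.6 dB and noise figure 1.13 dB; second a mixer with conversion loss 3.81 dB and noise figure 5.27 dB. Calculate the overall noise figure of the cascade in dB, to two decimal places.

Convert to linear (a loss of L dB is a gain of −L dB): F_i = 10^(NF_i/10), G_i = 10^(G_i,dB/10)
  Stage 1: F_1 = 10^(1.13/10) = 1.297, G_1 = 10^(13.6/10) = 22.91
  Stage 2: F_2 = 10^(5.27/10) = 3.365, G_2 = 10^(−3.81/10) = 0.4159
Friis cascade:
  F = 1.297 + (3.365 − 1)/22.91 = 1.400
NF = 10 log₁₀(1.400) = 1.46 dB

1.46 dB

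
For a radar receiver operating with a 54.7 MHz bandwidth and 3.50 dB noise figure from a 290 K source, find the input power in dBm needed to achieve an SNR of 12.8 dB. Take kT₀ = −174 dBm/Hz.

−80.3 dBm

Sensitivity = −174 + 10 log₁₀(B) + NF + SNR_min
= −174 + 77.38 + 3.50 + 12.8
= −80.32 dBm → −80.3 dBm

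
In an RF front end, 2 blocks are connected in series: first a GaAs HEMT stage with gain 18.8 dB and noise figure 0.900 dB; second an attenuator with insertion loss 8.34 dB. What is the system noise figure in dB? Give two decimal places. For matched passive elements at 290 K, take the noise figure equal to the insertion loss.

1.16 dB

Convert to linear (a loss of L dB is a gain of −L dB): F_i = 10^(NF_i/10), G_i = 10^(G_i,dB/10)
  Stage 1: F_1 = 10^(0.900/10) = 1.230, G_1 = 10^(18.8/10) = 75.86
  Stage 2: F_2 = 10^(8.34/10) = 6.823, G_2 = 10^(−8.34/10) = 0.1466
Friis cascade:
  F = 1.230 + (6.823 − 1)/75.86 = 1.307
NF = 10 log₁₀(1.307) = 1.16 dB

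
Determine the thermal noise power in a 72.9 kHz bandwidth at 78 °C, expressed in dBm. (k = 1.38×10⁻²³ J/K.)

−124.5 dBm

T = 78 °C + 273.15 = 351.15 K
P_n = kTB = 1.38×10⁻²³ × 351.15 × 7.29×10⁴ = 3.53×10⁻¹⁶ W
In dBm: 10 log₁₀(3.53×10⁻¹⁶ / 10⁻³) = −124.5 dBm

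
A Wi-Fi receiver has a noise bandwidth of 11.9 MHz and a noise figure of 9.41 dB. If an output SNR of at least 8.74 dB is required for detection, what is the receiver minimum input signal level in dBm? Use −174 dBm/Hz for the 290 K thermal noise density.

−85.1 dBm

Sensitivity = −174 + 10 log₁₀(B) + NF + SNR_min
= −174 + 70.76 + 9.41 + 8.74
= −85.09 dBm → −85.1 dBm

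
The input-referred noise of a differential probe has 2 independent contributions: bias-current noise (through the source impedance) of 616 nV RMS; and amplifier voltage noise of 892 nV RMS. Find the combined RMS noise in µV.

Uncorrelated sources add in power (mean-square): V_tot = √(ΣV_i²)
V_tot = √[(6.16×10⁻⁷)² + (8.92×10⁻⁷)²] = 1.08×10⁻⁶ V = 1.08 µV

1.08 µV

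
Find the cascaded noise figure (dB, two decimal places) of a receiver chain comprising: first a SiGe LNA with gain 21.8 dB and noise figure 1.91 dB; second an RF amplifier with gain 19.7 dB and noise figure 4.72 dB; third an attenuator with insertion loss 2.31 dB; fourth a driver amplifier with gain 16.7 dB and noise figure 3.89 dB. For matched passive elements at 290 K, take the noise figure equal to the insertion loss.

1.95 dB

Convert to linear (a loss of L dB is a gain of −L dB): F_i = 10^(NF_i/10), G_i = 10^(G_i,dB/10)
  Stage 1: F_1 = 10^(1.91/10) = 1.552, G_1 = 10^(21.8/10) = 151.4
  Stage 2: F_2 = 10^(4.72/10) = 2.965, G_2 = 10^(19.7/10) = 93.33
  Stage 3: F_3 = 10^(2.31/10) = 1.702, G_3 = 10^(−2.31/10) = 0.5875
  Stage 4: F_4 = 10^(3.89/10) = 2.449, G_4 = 10^(16.7/10) = 46.77
Friis cascade:
  F = 1.552 + (2.965 − 1)/151.4 + (1.702 − 1)/1.413×10⁴ + (2.449 − 1)/8299 = 1.566
NF = 10 log₁₀(1.566) = 1.95 dB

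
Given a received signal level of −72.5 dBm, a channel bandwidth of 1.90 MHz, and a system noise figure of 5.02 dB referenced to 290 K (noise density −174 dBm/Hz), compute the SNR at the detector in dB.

33.7 dB

Noise floor: N = −174 + 10 log₁₀(B) + NF
10 log₁₀(1.90×10⁶) = 62.79 dB
N = −174 + 62.79 + 5.02 = −106.19 dBm
SNR = P_sig − N = −72.5 − (−106.19) = 33.69 dB → 33.7 dB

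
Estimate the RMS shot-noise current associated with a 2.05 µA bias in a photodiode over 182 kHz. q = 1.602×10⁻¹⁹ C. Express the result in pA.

346 pA

I_n = √(2qI·B)
2qI·B = 2 × 1.602×10⁻¹⁹ × 2.05×10⁻⁶ × 1.82×10⁵ = 1.20×10⁻¹⁹ A²
I_n = √(1.20×10⁻¹⁹) = 3.46×10⁻¹⁰ A = 346 pA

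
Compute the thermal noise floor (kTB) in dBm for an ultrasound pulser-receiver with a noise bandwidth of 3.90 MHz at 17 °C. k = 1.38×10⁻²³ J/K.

−108.1 dBm

T = 17 °C + 273.15 = 290.15 K
P_n = kTB = 1.38×10⁻²³ × 290.15 × 3.90×10⁶ = 1.56×10⁻¹⁴ W
In dBm: 10 log₁₀(1.56×10⁻¹⁴ / 10⁻³) = −108.1 dBm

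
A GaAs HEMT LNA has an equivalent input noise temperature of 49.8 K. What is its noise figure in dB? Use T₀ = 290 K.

0.688 dB

F = 1 + T_e/T₀ = 1 + 49.8/290 = 1.17172
NF = 10 log₁₀(1.17172) = 0.688 dB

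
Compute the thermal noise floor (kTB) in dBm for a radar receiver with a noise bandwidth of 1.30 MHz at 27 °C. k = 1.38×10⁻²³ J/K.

−112.7 dBm

T = 27 °C + 273.15 = 300.15 K
P_n = kTB = 1.38×10⁻²³ × 300.15 × 1.30×10⁶ = 5.38×10⁻¹⁵ W
In dBm: 10 log₁₀(5.38×10⁻¹⁵ / 10⁻³) = −112.7 dBm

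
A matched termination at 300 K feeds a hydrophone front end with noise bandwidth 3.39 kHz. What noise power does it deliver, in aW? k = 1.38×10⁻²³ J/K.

P_n = kTB = 1.38×10⁻²³ × 300 × 3.39×10³ = 1.40×10⁻¹⁷ W = 14.0 aW

14.0 aW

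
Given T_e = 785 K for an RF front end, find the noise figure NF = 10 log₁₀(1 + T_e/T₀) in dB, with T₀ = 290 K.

F = 1 + T_e/T₀ = 1 + 785/290 = 3.7069
NF = 10 log₁₀(3.7069) = 5.69 dB

5.69 dB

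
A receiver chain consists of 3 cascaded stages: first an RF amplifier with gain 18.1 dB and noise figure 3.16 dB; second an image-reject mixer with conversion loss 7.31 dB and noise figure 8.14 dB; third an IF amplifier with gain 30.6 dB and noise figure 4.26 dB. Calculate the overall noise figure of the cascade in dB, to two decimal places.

3.61 dB

Convert to linear (a loss of L dB is a gain of −L dB): F_i = 10^(NF_i/10), G_i = 10^(G_i,dB/10)
  Stage 1: F_1 = 10^(3.16/10) = 2.070, G_1 = 10^(18.1/10) = 64.57
  Stage 2: F_2 = 10^(8.14/10) = 6.516, G_2 = 10^(−7.31/10) = 0.1858
  Stage 3: F_3 = 10^(4.26/10) = 2.667, G_3 = 10^(30.6/10) = 1148
Friis cascade:
  F = 2.070 + (6.516 − 1)/64.57 + (2.667 − 1)/11.99 = 2.295
NF = 10 log₁₀(2.295) = 3.61 dB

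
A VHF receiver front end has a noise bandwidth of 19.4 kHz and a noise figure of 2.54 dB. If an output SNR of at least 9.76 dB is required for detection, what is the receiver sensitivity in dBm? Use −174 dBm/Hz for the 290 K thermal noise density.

Sensitivity = −174 + 10 log₁₀(B) + NF + SNR_min
= −174 + 42.88 + 2.54 + 9.76
= −118.82 dBm → −118.8 dBm

−118.8 dBm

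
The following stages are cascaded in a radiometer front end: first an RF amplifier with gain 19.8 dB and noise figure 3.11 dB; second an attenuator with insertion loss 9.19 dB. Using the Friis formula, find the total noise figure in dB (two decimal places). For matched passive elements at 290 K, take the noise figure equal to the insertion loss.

3.27 dB

Convert to linear (a loss of L dB is a gain of −L dB): F_i = 10^(NF_i/10), G_i = 10^(G_i,dB/10)
  Stage 1: F_1 = 10^(3.11/10) = 2.046, G_1 = 10^(19.8/10) = 95.50
  Stage 2: F_2 = 10^(9.19/10) = 8.299, G_2 = 10^(−9.19/10) = 0.1205
Friis cascade:
  F = 2.046 + (8.299 − 1)/95.50 = 2.123
NF = 10 log₁₀(2.123) = 3.27 dB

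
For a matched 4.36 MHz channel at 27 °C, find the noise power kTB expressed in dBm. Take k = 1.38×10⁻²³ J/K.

−107.4 dBm

T = 27 °C + 273.15 = 300.15 K
P_n = kTB = 1.38×10⁻²³ × 300.15 × 4.36×10⁶ = 1.81×10⁻¹⁴ W
In dBm: 10 log₁₀(1.81×10⁻¹⁴ / 10⁻³) = −107.4 dBm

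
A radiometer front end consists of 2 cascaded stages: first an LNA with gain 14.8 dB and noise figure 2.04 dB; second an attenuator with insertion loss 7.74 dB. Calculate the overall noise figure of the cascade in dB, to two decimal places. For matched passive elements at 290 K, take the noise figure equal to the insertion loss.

2.46 dB

Convert to linear (a loss of L dB is a gain of −L dB): F_i = 10^(NF_i/10), G_i = 10^(G_i,dB/10)
  Stage 1: F_1 = 10^(2.04/10) = 1.600, G_1 = 10^(14.8/10) = 30.20
  Stage 2: F_2 = 10^(7.74/10) = 5.943, G_2 = 10^(−7.74/10) = 0.1683
Friis cascade:
  F = 1.600 + (5.943 − 1)/30.20 = 1.763
NF = 10 log₁₀(1.763) = 2.46 dB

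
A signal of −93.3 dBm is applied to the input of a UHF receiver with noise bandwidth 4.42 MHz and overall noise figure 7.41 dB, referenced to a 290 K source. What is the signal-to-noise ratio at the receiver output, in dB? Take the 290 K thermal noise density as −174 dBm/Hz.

6.8 dB

Noise floor: N = −174 + 10 log₁₀(B) + NF
10 log₁₀(4.42×10⁶) = 66.45 dB
N = −174 + 66.45 + 7.41 = −100.14 dBm
SNR = P_sig − N = −93.3 − (−100.14) = 6.84 dB → 6.8 dB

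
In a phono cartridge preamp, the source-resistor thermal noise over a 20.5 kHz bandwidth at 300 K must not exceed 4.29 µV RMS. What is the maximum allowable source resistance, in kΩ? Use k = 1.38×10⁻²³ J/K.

Johnson–Nyquist: V_n = √(4kTRB) ⇒ R = V_n² / (4kTB)
4kTB = 4 × 1.38×10⁻²³ × 300 × 2.05×10⁴ = 3.39×10⁻¹⁶
R = (4.29×10⁻⁶)² / 3.39×10⁻¹⁶ = 5.42×10⁴ Ω = 54.2 kΩ

54.2 kΩ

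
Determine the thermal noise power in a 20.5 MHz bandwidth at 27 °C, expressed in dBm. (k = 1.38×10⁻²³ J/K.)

−100.7 dBm

T = 27 °C + 273.15 = 300.15 K
P_n = kTB = 1.38×10⁻²³ × 300.15 × 2.05×10⁷ = 8.49×10⁻¹⁴ W
In dBm: 10 log₁₀(8.49×10⁻¹⁴ / 10⁻³) = −100.7 dBm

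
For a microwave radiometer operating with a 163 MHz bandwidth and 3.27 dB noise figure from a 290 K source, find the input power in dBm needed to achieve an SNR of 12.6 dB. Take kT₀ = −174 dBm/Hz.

Sensitivity = −174 + 10 log₁₀(B) + NF + SNR_min
= −174 + 82.12 + 3.27 + 12.6
= −76.01 dBm → −76.0 dBm

−76.0 dBm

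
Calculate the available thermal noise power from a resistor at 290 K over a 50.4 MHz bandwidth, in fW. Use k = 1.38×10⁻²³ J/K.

202 fW

P_n = kTB = 1.38×10⁻²³ × 290 × 5.04×10⁷ = 2.02×10⁻¹³ W = 202 fW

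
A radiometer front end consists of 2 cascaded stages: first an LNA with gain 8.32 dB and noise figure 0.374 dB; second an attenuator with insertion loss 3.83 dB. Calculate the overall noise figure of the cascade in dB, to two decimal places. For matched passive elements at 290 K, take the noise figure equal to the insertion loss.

1.13 dB

Convert to linear (a loss of L dB is a gain of −L dB): F_i = 10^(NF_i/10), G_i = 10^(G_i,dB/10)
  Stage 1: F_1 = 10^(0.374/10) = 1.090, G_1 = 10^(8.32/10) = 6.792
  Stage 2: F_2 = 10^(3.83/10) = 2.415, G_2 = 10^(−3.83/10) = 0.4140
Friis cascade:
  F = 1.090 + (2.415 − 1)/6.792 = 1.298
NF = 10 log₁₀(1.298) = 1.13 dB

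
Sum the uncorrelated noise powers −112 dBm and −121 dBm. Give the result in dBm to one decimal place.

−111.5 dBm

Convert to linear, add, convert back:
P₁ = 6.31×10⁻¹⁵ W, P₂ = 7.94×10⁻¹⁶ W
P_tot = 7.10×10⁻¹⁵ W → 10 log₁₀(P_tot / 10⁻³) = −111.5 dBm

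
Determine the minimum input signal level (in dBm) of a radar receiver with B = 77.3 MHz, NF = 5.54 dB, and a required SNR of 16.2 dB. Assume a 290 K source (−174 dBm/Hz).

Sensitivity = −174 + 10 log₁₀(B) + NF + SNR_min
= −174 + 78.88 + 5.54 + 16.2
= −73.38 dBm → −73.4 dBm

−73.4 dBm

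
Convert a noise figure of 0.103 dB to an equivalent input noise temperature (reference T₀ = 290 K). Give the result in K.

6.96 K

F = 10^(0.103/10) = 1.024
T_e = (F − 1)·T₀ = (1.024 − 1) × 290 = 6.96 K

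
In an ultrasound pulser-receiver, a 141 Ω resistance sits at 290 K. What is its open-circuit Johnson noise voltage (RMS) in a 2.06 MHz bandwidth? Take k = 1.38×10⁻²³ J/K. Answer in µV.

2.16 µV

V_n = √(4kTRB)
4kTRB = 4 × 1.38×10⁻²³ × 290 × 1.41×10² × 2.06×10⁶ = 4.65×10⁻¹² V²
V_n = √(4.65×10⁻¹²) = 2.16×10⁻⁶ V = 2.16 µV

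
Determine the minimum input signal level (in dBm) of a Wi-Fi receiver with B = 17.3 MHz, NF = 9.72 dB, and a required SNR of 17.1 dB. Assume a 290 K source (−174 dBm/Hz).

Sensitivity = −174 + 10 log₁₀(B) + NF + SNR_min
= −174 + 72.38 + 9.72 + 17.1
= −74.80 dBm → −74.8 dBm

−74.8 dBm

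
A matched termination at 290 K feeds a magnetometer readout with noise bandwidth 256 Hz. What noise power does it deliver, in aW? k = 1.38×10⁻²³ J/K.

1.02 aW

P_n = kTB = 1.38×10⁻²³ × 290 × 2.56×10² = 1.02×10⁻¹⁸ W = 1.02 aW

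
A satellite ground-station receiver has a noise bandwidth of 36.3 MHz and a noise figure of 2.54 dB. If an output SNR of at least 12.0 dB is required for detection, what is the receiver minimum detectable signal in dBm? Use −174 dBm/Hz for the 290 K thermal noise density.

Sensitivity = −174 + 10 log₁₀(B) + NF + SNR_min
= −174 + 75.6 + 2.54 + 12.0
= −83.86 dBm → −83.9 dBm

−83.9 dBm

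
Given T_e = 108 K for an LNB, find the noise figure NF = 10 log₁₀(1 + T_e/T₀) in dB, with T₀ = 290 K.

F = 1 + T_e/T₀ = 1 + 108/290 = 1.37241
NF = 10 log₁₀(1.37241) = 1.37 dB

1.37 dB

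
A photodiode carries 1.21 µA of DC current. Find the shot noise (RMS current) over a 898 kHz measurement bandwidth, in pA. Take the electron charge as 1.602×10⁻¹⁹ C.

I_n = √(2qI·B)
2qI·B = 2 × 1.602×10⁻¹⁹ × 1.21×10⁻⁶ × 8.98×10⁵ = 3.48×10⁻¹⁹ A²
I_n = √(3.48×10⁻¹⁹) = 5.90×10⁻¹⁰ A = 590 pA

590 pA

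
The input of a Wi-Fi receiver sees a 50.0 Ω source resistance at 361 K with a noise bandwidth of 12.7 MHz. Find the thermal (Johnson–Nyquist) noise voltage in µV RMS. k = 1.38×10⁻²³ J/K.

3.56 µV

V_n = √(4kTRB)
4kTRB = 4 × 1.38×10⁻²³ × 361 × 5.00×10¹ × 1.27×10⁷ = 1.27×10⁻¹¹ V²
V_n = √(1.27×10⁻¹¹) = 3.56×10⁻⁶ V = 3.56 µV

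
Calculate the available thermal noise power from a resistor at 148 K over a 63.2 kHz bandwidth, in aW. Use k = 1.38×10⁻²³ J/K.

129 aW

P_n = kTB = 1.38×10⁻²³ × 148 × 6.32×10⁴ = 1.29×10⁻¹⁶ W = 129 aW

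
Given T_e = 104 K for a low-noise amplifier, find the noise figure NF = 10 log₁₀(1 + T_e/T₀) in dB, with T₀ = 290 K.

F = 1 + T_e/T₀ = 1 + 104/290 = 1.35862
NF = 10 log₁₀(1.35862) = 1.33 dB

1.33 dB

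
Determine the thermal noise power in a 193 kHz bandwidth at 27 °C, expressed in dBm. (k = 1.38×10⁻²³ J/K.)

T = 27 °C + 273.15 = 300.15 K
P_n = kTB = 1.38×10⁻²³ × 300.15 × 1.93×10⁵ = 7.99×10⁻¹⁶ W
In dBm: 10 log₁₀(7.99×10⁻¹⁶ / 10⁻³) = −121.0 dBm

−121.0 dBm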